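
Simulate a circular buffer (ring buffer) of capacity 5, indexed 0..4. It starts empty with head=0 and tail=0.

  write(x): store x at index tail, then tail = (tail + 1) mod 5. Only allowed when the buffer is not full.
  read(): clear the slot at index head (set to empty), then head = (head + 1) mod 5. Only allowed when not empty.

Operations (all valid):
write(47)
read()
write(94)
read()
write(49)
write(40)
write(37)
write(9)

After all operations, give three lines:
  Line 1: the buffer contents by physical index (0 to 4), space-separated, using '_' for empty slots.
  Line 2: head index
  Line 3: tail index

Answer: 9 _ 49 40 37
2
1

Derivation:
write(47): buf=[47 _ _ _ _], head=0, tail=1, size=1
read(): buf=[_ _ _ _ _], head=1, tail=1, size=0
write(94): buf=[_ 94 _ _ _], head=1, tail=2, size=1
read(): buf=[_ _ _ _ _], head=2, tail=2, size=0
write(49): buf=[_ _ 49 _ _], head=2, tail=3, size=1
write(40): buf=[_ _ 49 40 _], head=2, tail=4, size=2
write(37): buf=[_ _ 49 40 37], head=2, tail=0, size=3
write(9): buf=[9 _ 49 40 37], head=2, tail=1, size=4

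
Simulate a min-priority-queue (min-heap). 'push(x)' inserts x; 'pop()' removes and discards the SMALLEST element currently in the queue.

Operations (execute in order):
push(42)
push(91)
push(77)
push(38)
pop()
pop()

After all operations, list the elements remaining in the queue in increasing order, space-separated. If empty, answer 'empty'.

push(42): heap contents = [42]
push(91): heap contents = [42, 91]
push(77): heap contents = [42, 77, 91]
push(38): heap contents = [38, 42, 77, 91]
pop() → 38: heap contents = [42, 77, 91]
pop() → 42: heap contents = [77, 91]

Answer: 77 91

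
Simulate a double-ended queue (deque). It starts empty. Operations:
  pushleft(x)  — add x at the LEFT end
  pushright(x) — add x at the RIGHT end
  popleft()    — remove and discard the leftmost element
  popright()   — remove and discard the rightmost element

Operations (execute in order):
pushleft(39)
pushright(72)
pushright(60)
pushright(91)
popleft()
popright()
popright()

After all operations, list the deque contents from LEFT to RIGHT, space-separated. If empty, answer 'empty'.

Answer: 72

Derivation:
pushleft(39): [39]
pushright(72): [39, 72]
pushright(60): [39, 72, 60]
pushright(91): [39, 72, 60, 91]
popleft(): [72, 60, 91]
popright(): [72, 60]
popright(): [72]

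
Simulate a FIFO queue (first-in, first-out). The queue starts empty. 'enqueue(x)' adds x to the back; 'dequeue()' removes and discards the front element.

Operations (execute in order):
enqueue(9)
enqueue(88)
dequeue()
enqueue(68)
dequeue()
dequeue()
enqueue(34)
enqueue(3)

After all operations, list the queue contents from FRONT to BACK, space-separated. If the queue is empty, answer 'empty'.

enqueue(9): [9]
enqueue(88): [9, 88]
dequeue(): [88]
enqueue(68): [88, 68]
dequeue(): [68]
dequeue(): []
enqueue(34): [34]
enqueue(3): [34, 3]

Answer: 34 3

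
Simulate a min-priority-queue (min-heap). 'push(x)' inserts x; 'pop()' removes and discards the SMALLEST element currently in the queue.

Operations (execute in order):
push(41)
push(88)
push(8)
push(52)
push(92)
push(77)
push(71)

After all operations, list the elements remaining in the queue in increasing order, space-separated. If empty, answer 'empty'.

push(41): heap contents = [41]
push(88): heap contents = [41, 88]
push(8): heap contents = [8, 41, 88]
push(52): heap contents = [8, 41, 52, 88]
push(92): heap contents = [8, 41, 52, 88, 92]
push(77): heap contents = [8, 41, 52, 77, 88, 92]
push(71): heap contents = [8, 41, 52, 71, 77, 88, 92]

Answer: 8 41 52 71 77 88 92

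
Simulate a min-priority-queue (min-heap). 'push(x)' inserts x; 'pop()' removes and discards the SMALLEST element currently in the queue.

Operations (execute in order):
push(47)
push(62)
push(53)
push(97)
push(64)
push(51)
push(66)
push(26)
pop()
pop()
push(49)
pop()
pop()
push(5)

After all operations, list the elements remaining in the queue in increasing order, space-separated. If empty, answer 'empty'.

Answer: 5 53 62 64 66 97

Derivation:
push(47): heap contents = [47]
push(62): heap contents = [47, 62]
push(53): heap contents = [47, 53, 62]
push(97): heap contents = [47, 53, 62, 97]
push(64): heap contents = [47, 53, 62, 64, 97]
push(51): heap contents = [47, 51, 53, 62, 64, 97]
push(66): heap contents = [47, 51, 53, 62, 64, 66, 97]
push(26): heap contents = [26, 47, 51, 53, 62, 64, 66, 97]
pop() → 26: heap contents = [47, 51, 53, 62, 64, 66, 97]
pop() → 47: heap contents = [51, 53, 62, 64, 66, 97]
push(49): heap contents = [49, 51, 53, 62, 64, 66, 97]
pop() → 49: heap contents = [51, 53, 62, 64, 66, 97]
pop() → 51: heap contents = [53, 62, 64, 66, 97]
push(5): heap contents = [5, 53, 62, 64, 66, 97]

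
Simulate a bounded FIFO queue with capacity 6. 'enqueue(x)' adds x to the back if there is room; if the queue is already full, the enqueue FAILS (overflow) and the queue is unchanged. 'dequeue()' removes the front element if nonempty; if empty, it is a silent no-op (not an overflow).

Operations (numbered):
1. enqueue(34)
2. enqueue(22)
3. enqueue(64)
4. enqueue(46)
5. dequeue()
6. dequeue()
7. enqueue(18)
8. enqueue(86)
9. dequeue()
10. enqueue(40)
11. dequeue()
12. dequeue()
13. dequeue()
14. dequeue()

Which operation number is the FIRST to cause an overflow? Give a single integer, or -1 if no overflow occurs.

Answer: -1

Derivation:
1. enqueue(34): size=1
2. enqueue(22): size=2
3. enqueue(64): size=3
4. enqueue(46): size=4
5. dequeue(): size=3
6. dequeue(): size=2
7. enqueue(18): size=3
8. enqueue(86): size=4
9. dequeue(): size=3
10. enqueue(40): size=4
11. dequeue(): size=3
12. dequeue(): size=2
13. dequeue(): size=1
14. dequeue(): size=0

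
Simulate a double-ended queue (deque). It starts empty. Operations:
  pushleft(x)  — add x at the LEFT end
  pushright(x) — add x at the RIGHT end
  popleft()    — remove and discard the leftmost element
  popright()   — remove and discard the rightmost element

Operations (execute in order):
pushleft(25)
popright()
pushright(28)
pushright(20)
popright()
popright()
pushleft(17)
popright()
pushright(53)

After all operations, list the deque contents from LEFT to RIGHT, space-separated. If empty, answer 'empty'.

pushleft(25): [25]
popright(): []
pushright(28): [28]
pushright(20): [28, 20]
popright(): [28]
popright(): []
pushleft(17): [17]
popright(): []
pushright(53): [53]

Answer: 53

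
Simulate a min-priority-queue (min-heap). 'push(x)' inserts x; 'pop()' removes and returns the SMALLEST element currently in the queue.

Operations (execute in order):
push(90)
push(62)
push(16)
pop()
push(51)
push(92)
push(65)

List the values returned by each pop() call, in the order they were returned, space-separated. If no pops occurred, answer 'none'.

Answer: 16

Derivation:
push(90): heap contents = [90]
push(62): heap contents = [62, 90]
push(16): heap contents = [16, 62, 90]
pop() → 16: heap contents = [62, 90]
push(51): heap contents = [51, 62, 90]
push(92): heap contents = [51, 62, 90, 92]
push(65): heap contents = [51, 62, 65, 90, 92]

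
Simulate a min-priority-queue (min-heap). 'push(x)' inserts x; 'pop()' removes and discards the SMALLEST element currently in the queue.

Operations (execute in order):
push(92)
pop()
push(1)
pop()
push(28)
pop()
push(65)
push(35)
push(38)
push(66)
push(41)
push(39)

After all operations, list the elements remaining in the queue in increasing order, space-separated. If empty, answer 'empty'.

Answer: 35 38 39 41 65 66

Derivation:
push(92): heap contents = [92]
pop() → 92: heap contents = []
push(1): heap contents = [1]
pop() → 1: heap contents = []
push(28): heap contents = [28]
pop() → 28: heap contents = []
push(65): heap contents = [65]
push(35): heap contents = [35, 65]
push(38): heap contents = [35, 38, 65]
push(66): heap contents = [35, 38, 65, 66]
push(41): heap contents = [35, 38, 41, 65, 66]
push(39): heap contents = [35, 38, 39, 41, 65, 66]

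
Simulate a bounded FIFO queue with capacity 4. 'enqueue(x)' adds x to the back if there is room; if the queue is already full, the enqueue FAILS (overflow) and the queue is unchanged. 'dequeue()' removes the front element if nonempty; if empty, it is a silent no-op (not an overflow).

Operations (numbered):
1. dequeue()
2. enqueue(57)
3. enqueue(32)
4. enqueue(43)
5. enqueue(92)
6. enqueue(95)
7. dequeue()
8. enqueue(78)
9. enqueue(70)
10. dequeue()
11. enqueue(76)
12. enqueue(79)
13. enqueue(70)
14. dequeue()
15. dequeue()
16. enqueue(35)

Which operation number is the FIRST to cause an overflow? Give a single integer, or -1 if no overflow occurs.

Answer: 6

Derivation:
1. dequeue(): empty, no-op, size=0
2. enqueue(57): size=1
3. enqueue(32): size=2
4. enqueue(43): size=3
5. enqueue(92): size=4
6. enqueue(95): size=4=cap → OVERFLOW (fail)
7. dequeue(): size=3
8. enqueue(78): size=4
9. enqueue(70): size=4=cap → OVERFLOW (fail)
10. dequeue(): size=3
11. enqueue(76): size=4
12. enqueue(79): size=4=cap → OVERFLOW (fail)
13. enqueue(70): size=4=cap → OVERFLOW (fail)
14. dequeue(): size=3
15. dequeue(): size=2
16. enqueue(35): size=3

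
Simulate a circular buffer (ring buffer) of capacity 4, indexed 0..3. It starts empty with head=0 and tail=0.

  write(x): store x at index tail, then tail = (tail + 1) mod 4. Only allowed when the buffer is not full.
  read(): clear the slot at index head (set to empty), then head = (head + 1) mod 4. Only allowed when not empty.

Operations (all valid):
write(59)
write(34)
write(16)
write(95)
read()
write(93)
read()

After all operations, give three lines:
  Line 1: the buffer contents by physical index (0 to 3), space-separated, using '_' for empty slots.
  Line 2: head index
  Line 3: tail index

write(59): buf=[59 _ _ _], head=0, tail=1, size=1
write(34): buf=[59 34 _ _], head=0, tail=2, size=2
write(16): buf=[59 34 16 _], head=0, tail=3, size=3
write(95): buf=[59 34 16 95], head=0, tail=0, size=4
read(): buf=[_ 34 16 95], head=1, tail=0, size=3
write(93): buf=[93 34 16 95], head=1, tail=1, size=4
read(): buf=[93 _ 16 95], head=2, tail=1, size=3

Answer: 93 _ 16 95
2
1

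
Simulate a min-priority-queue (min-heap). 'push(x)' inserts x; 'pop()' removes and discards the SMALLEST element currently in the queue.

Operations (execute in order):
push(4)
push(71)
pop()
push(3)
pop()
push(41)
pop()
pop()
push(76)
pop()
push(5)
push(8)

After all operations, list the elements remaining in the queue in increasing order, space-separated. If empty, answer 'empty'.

Answer: 5 8

Derivation:
push(4): heap contents = [4]
push(71): heap contents = [4, 71]
pop() → 4: heap contents = [71]
push(3): heap contents = [3, 71]
pop() → 3: heap contents = [71]
push(41): heap contents = [41, 71]
pop() → 41: heap contents = [71]
pop() → 71: heap contents = []
push(76): heap contents = [76]
pop() → 76: heap contents = []
push(5): heap contents = [5]
push(8): heap contents = [5, 8]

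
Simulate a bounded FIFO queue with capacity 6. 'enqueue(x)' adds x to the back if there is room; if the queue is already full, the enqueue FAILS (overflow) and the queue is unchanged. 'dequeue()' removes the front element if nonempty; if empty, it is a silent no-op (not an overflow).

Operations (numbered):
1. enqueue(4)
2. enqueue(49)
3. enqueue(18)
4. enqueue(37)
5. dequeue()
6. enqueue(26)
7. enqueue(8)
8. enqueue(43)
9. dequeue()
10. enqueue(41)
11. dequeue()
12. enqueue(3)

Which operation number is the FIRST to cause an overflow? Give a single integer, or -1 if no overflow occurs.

1. enqueue(4): size=1
2. enqueue(49): size=2
3. enqueue(18): size=3
4. enqueue(37): size=4
5. dequeue(): size=3
6. enqueue(26): size=4
7. enqueue(8): size=5
8. enqueue(43): size=6
9. dequeue(): size=5
10. enqueue(41): size=6
11. dequeue(): size=5
12. enqueue(3): size=6

Answer: -1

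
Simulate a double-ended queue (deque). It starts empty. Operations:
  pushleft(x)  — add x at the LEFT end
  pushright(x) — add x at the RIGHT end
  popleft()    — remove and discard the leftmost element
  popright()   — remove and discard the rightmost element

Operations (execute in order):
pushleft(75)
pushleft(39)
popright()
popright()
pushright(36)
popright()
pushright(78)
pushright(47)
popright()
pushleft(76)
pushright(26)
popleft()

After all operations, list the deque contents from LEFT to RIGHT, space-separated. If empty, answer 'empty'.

pushleft(75): [75]
pushleft(39): [39, 75]
popright(): [39]
popright(): []
pushright(36): [36]
popright(): []
pushright(78): [78]
pushright(47): [78, 47]
popright(): [78]
pushleft(76): [76, 78]
pushright(26): [76, 78, 26]
popleft(): [78, 26]

Answer: 78 26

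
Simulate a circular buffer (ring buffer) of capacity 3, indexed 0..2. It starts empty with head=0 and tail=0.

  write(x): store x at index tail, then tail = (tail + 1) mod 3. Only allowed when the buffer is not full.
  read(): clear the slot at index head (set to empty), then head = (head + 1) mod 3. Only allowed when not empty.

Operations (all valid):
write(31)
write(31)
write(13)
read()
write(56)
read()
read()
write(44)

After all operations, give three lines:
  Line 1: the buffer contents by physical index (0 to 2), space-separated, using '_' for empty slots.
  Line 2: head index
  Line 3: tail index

write(31): buf=[31 _ _], head=0, tail=1, size=1
write(31): buf=[31 31 _], head=0, tail=2, size=2
write(13): buf=[31 31 13], head=0, tail=0, size=3
read(): buf=[_ 31 13], head=1, tail=0, size=2
write(56): buf=[56 31 13], head=1, tail=1, size=3
read(): buf=[56 _ 13], head=2, tail=1, size=2
read(): buf=[56 _ _], head=0, tail=1, size=1
write(44): buf=[56 44 _], head=0, tail=2, size=2

Answer: 56 44 _
0
2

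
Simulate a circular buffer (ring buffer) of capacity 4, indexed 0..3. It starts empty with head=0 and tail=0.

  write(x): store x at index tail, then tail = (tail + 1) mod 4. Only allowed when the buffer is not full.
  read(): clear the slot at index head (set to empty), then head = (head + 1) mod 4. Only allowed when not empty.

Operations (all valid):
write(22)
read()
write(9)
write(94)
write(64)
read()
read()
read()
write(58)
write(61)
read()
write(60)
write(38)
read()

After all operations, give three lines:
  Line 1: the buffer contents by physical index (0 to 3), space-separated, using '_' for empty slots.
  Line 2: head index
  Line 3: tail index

write(22): buf=[22 _ _ _], head=0, tail=1, size=1
read(): buf=[_ _ _ _], head=1, tail=1, size=0
write(9): buf=[_ 9 _ _], head=1, tail=2, size=1
write(94): buf=[_ 9 94 _], head=1, tail=3, size=2
write(64): buf=[_ 9 94 64], head=1, tail=0, size=3
read(): buf=[_ _ 94 64], head=2, tail=0, size=2
read(): buf=[_ _ _ 64], head=3, tail=0, size=1
read(): buf=[_ _ _ _], head=0, tail=0, size=0
write(58): buf=[58 _ _ _], head=0, tail=1, size=1
write(61): buf=[58 61 _ _], head=0, tail=2, size=2
read(): buf=[_ 61 _ _], head=1, tail=2, size=1
write(60): buf=[_ 61 60 _], head=1, tail=3, size=2
write(38): buf=[_ 61 60 38], head=1, tail=0, size=3
read(): buf=[_ _ 60 38], head=2, tail=0, size=2

Answer: _ _ 60 38
2
0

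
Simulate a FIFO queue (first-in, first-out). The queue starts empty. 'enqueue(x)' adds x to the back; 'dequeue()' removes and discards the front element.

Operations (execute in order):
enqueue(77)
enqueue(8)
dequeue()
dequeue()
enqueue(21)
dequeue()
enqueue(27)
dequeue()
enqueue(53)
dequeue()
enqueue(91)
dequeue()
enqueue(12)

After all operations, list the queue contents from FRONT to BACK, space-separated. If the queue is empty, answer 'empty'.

Answer: 12

Derivation:
enqueue(77): [77]
enqueue(8): [77, 8]
dequeue(): [8]
dequeue(): []
enqueue(21): [21]
dequeue(): []
enqueue(27): [27]
dequeue(): []
enqueue(53): [53]
dequeue(): []
enqueue(91): [91]
dequeue(): []
enqueue(12): [12]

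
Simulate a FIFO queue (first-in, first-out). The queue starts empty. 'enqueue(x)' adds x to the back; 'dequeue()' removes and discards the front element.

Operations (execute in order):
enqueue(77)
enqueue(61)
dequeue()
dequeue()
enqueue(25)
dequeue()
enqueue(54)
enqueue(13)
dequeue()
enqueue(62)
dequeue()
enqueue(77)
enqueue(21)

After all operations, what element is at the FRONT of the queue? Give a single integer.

enqueue(77): queue = [77]
enqueue(61): queue = [77, 61]
dequeue(): queue = [61]
dequeue(): queue = []
enqueue(25): queue = [25]
dequeue(): queue = []
enqueue(54): queue = [54]
enqueue(13): queue = [54, 13]
dequeue(): queue = [13]
enqueue(62): queue = [13, 62]
dequeue(): queue = [62]
enqueue(77): queue = [62, 77]
enqueue(21): queue = [62, 77, 21]

Answer: 62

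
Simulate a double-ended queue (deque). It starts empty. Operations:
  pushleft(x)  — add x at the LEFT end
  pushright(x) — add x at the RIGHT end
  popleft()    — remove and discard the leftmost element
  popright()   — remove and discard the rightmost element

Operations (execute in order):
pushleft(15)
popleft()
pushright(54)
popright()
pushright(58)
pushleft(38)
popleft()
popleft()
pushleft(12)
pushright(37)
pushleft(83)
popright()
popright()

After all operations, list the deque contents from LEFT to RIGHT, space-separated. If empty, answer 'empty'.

Answer: 83

Derivation:
pushleft(15): [15]
popleft(): []
pushright(54): [54]
popright(): []
pushright(58): [58]
pushleft(38): [38, 58]
popleft(): [58]
popleft(): []
pushleft(12): [12]
pushright(37): [12, 37]
pushleft(83): [83, 12, 37]
popright(): [83, 12]
popright(): [83]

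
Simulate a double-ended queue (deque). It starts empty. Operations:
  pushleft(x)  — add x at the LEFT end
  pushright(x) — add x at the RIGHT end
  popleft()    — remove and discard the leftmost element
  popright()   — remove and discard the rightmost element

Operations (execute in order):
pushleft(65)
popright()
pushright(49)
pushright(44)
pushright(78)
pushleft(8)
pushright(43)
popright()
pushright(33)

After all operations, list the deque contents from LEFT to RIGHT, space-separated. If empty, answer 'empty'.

pushleft(65): [65]
popright(): []
pushright(49): [49]
pushright(44): [49, 44]
pushright(78): [49, 44, 78]
pushleft(8): [8, 49, 44, 78]
pushright(43): [8, 49, 44, 78, 43]
popright(): [8, 49, 44, 78]
pushright(33): [8, 49, 44, 78, 33]

Answer: 8 49 44 78 33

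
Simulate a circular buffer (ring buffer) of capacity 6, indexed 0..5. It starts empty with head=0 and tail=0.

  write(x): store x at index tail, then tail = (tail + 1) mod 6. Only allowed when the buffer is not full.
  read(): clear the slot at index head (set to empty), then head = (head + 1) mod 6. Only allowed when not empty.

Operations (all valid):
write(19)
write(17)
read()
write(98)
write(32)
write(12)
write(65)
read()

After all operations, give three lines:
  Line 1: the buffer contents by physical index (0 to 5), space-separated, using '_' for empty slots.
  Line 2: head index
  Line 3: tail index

write(19): buf=[19 _ _ _ _ _], head=0, tail=1, size=1
write(17): buf=[19 17 _ _ _ _], head=0, tail=2, size=2
read(): buf=[_ 17 _ _ _ _], head=1, tail=2, size=1
write(98): buf=[_ 17 98 _ _ _], head=1, tail=3, size=2
write(32): buf=[_ 17 98 32 _ _], head=1, tail=4, size=3
write(12): buf=[_ 17 98 32 12 _], head=1, tail=5, size=4
write(65): buf=[_ 17 98 32 12 65], head=1, tail=0, size=5
read(): buf=[_ _ 98 32 12 65], head=2, tail=0, size=4

Answer: _ _ 98 32 12 65
2
0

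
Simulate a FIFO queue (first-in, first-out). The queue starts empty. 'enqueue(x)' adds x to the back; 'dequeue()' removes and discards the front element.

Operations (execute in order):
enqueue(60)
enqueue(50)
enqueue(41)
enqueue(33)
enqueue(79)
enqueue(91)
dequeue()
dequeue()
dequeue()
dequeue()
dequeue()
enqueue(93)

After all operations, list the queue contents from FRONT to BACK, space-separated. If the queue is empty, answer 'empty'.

Answer: 91 93

Derivation:
enqueue(60): [60]
enqueue(50): [60, 50]
enqueue(41): [60, 50, 41]
enqueue(33): [60, 50, 41, 33]
enqueue(79): [60, 50, 41, 33, 79]
enqueue(91): [60, 50, 41, 33, 79, 91]
dequeue(): [50, 41, 33, 79, 91]
dequeue(): [41, 33, 79, 91]
dequeue(): [33, 79, 91]
dequeue(): [79, 91]
dequeue(): [91]
enqueue(93): [91, 93]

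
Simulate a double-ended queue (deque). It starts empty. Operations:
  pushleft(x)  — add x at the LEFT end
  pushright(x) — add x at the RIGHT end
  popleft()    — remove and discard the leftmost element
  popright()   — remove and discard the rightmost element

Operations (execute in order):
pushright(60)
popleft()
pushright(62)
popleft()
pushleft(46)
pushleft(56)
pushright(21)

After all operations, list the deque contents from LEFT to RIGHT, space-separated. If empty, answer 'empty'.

pushright(60): [60]
popleft(): []
pushright(62): [62]
popleft(): []
pushleft(46): [46]
pushleft(56): [56, 46]
pushright(21): [56, 46, 21]

Answer: 56 46 21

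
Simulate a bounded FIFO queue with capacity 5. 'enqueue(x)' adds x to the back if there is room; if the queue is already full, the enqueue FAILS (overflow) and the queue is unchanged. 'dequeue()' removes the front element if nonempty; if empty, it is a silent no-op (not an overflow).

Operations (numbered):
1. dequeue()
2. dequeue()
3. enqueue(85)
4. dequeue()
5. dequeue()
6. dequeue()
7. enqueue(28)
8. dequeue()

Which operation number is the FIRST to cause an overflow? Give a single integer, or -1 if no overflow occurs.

1. dequeue(): empty, no-op, size=0
2. dequeue(): empty, no-op, size=0
3. enqueue(85): size=1
4. dequeue(): size=0
5. dequeue(): empty, no-op, size=0
6. dequeue(): empty, no-op, size=0
7. enqueue(28): size=1
8. dequeue(): size=0

Answer: -1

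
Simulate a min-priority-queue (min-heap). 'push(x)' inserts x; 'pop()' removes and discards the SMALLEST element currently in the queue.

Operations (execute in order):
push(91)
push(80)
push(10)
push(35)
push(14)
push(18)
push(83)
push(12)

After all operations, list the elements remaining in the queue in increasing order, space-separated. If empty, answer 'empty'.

Answer: 10 12 14 18 35 80 83 91

Derivation:
push(91): heap contents = [91]
push(80): heap contents = [80, 91]
push(10): heap contents = [10, 80, 91]
push(35): heap contents = [10, 35, 80, 91]
push(14): heap contents = [10, 14, 35, 80, 91]
push(18): heap contents = [10, 14, 18, 35, 80, 91]
push(83): heap contents = [10, 14, 18, 35, 80, 83, 91]
push(12): heap contents = [10, 12, 14, 18, 35, 80, 83, 91]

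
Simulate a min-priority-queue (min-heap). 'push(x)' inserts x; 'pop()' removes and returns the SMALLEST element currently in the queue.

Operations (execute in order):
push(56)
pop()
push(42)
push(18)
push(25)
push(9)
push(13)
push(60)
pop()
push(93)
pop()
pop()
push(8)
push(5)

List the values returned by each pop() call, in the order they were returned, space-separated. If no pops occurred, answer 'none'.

Answer: 56 9 13 18

Derivation:
push(56): heap contents = [56]
pop() → 56: heap contents = []
push(42): heap contents = [42]
push(18): heap contents = [18, 42]
push(25): heap contents = [18, 25, 42]
push(9): heap contents = [9, 18, 25, 42]
push(13): heap contents = [9, 13, 18, 25, 42]
push(60): heap contents = [9, 13, 18, 25, 42, 60]
pop() → 9: heap contents = [13, 18, 25, 42, 60]
push(93): heap contents = [13, 18, 25, 42, 60, 93]
pop() → 13: heap contents = [18, 25, 42, 60, 93]
pop() → 18: heap contents = [25, 42, 60, 93]
push(8): heap contents = [8, 25, 42, 60, 93]
push(5): heap contents = [5, 8, 25, 42, 60, 93]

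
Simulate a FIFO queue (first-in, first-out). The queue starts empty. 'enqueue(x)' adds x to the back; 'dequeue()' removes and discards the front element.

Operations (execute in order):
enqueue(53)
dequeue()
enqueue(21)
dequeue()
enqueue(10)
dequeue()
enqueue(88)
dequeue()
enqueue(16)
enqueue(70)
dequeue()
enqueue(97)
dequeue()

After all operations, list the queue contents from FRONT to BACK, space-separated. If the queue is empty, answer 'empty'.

enqueue(53): [53]
dequeue(): []
enqueue(21): [21]
dequeue(): []
enqueue(10): [10]
dequeue(): []
enqueue(88): [88]
dequeue(): []
enqueue(16): [16]
enqueue(70): [16, 70]
dequeue(): [70]
enqueue(97): [70, 97]
dequeue(): [97]

Answer: 97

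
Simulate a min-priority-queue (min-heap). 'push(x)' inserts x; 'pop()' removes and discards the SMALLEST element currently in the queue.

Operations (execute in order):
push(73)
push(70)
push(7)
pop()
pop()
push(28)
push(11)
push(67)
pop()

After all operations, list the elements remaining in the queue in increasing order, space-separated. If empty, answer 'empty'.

push(73): heap contents = [73]
push(70): heap contents = [70, 73]
push(7): heap contents = [7, 70, 73]
pop() → 7: heap contents = [70, 73]
pop() → 70: heap contents = [73]
push(28): heap contents = [28, 73]
push(11): heap contents = [11, 28, 73]
push(67): heap contents = [11, 28, 67, 73]
pop() → 11: heap contents = [28, 67, 73]

Answer: 28 67 73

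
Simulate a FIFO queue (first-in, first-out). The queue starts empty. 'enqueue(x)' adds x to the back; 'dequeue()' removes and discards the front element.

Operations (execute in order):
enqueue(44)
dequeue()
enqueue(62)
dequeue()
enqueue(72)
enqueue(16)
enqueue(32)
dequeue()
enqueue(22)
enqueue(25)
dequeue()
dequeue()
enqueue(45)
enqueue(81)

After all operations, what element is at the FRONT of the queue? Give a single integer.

Answer: 22

Derivation:
enqueue(44): queue = [44]
dequeue(): queue = []
enqueue(62): queue = [62]
dequeue(): queue = []
enqueue(72): queue = [72]
enqueue(16): queue = [72, 16]
enqueue(32): queue = [72, 16, 32]
dequeue(): queue = [16, 32]
enqueue(22): queue = [16, 32, 22]
enqueue(25): queue = [16, 32, 22, 25]
dequeue(): queue = [32, 22, 25]
dequeue(): queue = [22, 25]
enqueue(45): queue = [22, 25, 45]
enqueue(81): queue = [22, 25, 45, 81]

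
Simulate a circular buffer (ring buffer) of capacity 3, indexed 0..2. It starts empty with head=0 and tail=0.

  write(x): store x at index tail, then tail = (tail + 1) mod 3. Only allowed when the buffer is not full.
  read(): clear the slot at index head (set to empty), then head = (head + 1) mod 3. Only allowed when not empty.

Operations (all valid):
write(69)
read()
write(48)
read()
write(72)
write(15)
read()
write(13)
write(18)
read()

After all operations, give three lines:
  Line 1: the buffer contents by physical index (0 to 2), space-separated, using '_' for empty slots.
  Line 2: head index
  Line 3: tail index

write(69): buf=[69 _ _], head=0, tail=1, size=1
read(): buf=[_ _ _], head=1, tail=1, size=0
write(48): buf=[_ 48 _], head=1, tail=2, size=1
read(): buf=[_ _ _], head=2, tail=2, size=0
write(72): buf=[_ _ 72], head=2, tail=0, size=1
write(15): buf=[15 _ 72], head=2, tail=1, size=2
read(): buf=[15 _ _], head=0, tail=1, size=1
write(13): buf=[15 13 _], head=0, tail=2, size=2
write(18): buf=[15 13 18], head=0, tail=0, size=3
read(): buf=[_ 13 18], head=1, tail=0, size=2

Answer: _ 13 18
1
0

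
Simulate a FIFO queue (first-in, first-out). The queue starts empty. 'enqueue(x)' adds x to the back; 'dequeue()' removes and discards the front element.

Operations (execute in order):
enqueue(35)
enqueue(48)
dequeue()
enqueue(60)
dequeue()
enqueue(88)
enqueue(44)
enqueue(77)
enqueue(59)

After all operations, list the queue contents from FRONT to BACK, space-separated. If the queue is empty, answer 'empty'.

Answer: 60 88 44 77 59

Derivation:
enqueue(35): [35]
enqueue(48): [35, 48]
dequeue(): [48]
enqueue(60): [48, 60]
dequeue(): [60]
enqueue(88): [60, 88]
enqueue(44): [60, 88, 44]
enqueue(77): [60, 88, 44, 77]
enqueue(59): [60, 88, 44, 77, 59]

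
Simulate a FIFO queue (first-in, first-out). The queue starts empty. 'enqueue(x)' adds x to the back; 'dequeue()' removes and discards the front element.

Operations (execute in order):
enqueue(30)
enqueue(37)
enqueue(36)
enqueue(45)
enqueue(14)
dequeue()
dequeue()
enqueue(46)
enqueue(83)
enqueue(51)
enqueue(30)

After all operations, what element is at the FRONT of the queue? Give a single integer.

enqueue(30): queue = [30]
enqueue(37): queue = [30, 37]
enqueue(36): queue = [30, 37, 36]
enqueue(45): queue = [30, 37, 36, 45]
enqueue(14): queue = [30, 37, 36, 45, 14]
dequeue(): queue = [37, 36, 45, 14]
dequeue(): queue = [36, 45, 14]
enqueue(46): queue = [36, 45, 14, 46]
enqueue(83): queue = [36, 45, 14, 46, 83]
enqueue(51): queue = [36, 45, 14, 46, 83, 51]
enqueue(30): queue = [36, 45, 14, 46, 83, 51, 30]

Answer: 36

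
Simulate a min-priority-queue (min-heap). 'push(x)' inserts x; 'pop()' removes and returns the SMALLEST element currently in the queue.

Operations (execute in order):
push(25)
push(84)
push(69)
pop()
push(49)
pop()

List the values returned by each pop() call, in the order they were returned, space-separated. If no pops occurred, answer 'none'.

push(25): heap contents = [25]
push(84): heap contents = [25, 84]
push(69): heap contents = [25, 69, 84]
pop() → 25: heap contents = [69, 84]
push(49): heap contents = [49, 69, 84]
pop() → 49: heap contents = [69, 84]

Answer: 25 49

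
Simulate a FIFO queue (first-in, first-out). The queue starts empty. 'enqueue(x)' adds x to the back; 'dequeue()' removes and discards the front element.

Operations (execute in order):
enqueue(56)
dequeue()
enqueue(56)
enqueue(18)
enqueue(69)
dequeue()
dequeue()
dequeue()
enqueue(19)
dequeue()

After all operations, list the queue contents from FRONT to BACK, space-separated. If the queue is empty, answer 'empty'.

Answer: empty

Derivation:
enqueue(56): [56]
dequeue(): []
enqueue(56): [56]
enqueue(18): [56, 18]
enqueue(69): [56, 18, 69]
dequeue(): [18, 69]
dequeue(): [69]
dequeue(): []
enqueue(19): [19]
dequeue(): []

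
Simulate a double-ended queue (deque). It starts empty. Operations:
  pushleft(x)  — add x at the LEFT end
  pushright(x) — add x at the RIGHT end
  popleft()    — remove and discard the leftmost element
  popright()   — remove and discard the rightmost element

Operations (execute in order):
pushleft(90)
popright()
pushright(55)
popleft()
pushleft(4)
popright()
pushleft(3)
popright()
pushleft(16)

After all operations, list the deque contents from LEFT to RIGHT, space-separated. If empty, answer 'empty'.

pushleft(90): [90]
popright(): []
pushright(55): [55]
popleft(): []
pushleft(4): [4]
popright(): []
pushleft(3): [3]
popright(): []
pushleft(16): [16]

Answer: 16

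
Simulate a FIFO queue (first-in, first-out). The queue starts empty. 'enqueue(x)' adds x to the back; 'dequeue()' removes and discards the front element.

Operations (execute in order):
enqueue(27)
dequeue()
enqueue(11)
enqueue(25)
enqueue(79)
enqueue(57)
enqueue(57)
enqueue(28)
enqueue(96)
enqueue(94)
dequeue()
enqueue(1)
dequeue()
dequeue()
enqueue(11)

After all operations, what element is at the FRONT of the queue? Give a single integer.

enqueue(27): queue = [27]
dequeue(): queue = []
enqueue(11): queue = [11]
enqueue(25): queue = [11, 25]
enqueue(79): queue = [11, 25, 79]
enqueue(57): queue = [11, 25, 79, 57]
enqueue(57): queue = [11, 25, 79, 57, 57]
enqueue(28): queue = [11, 25, 79, 57, 57, 28]
enqueue(96): queue = [11, 25, 79, 57, 57, 28, 96]
enqueue(94): queue = [11, 25, 79, 57, 57, 28, 96, 94]
dequeue(): queue = [25, 79, 57, 57, 28, 96, 94]
enqueue(1): queue = [25, 79, 57, 57, 28, 96, 94, 1]
dequeue(): queue = [79, 57, 57, 28, 96, 94, 1]
dequeue(): queue = [57, 57, 28, 96, 94, 1]
enqueue(11): queue = [57, 57, 28, 96, 94, 1, 11]

Answer: 57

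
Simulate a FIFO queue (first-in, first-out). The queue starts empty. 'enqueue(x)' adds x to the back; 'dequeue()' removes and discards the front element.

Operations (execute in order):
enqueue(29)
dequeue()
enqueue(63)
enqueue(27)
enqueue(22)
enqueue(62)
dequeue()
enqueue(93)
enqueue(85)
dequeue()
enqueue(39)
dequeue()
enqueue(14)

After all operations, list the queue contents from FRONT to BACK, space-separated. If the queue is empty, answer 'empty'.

Answer: 62 93 85 39 14

Derivation:
enqueue(29): [29]
dequeue(): []
enqueue(63): [63]
enqueue(27): [63, 27]
enqueue(22): [63, 27, 22]
enqueue(62): [63, 27, 22, 62]
dequeue(): [27, 22, 62]
enqueue(93): [27, 22, 62, 93]
enqueue(85): [27, 22, 62, 93, 85]
dequeue(): [22, 62, 93, 85]
enqueue(39): [22, 62, 93, 85, 39]
dequeue(): [62, 93, 85, 39]
enqueue(14): [62, 93, 85, 39, 14]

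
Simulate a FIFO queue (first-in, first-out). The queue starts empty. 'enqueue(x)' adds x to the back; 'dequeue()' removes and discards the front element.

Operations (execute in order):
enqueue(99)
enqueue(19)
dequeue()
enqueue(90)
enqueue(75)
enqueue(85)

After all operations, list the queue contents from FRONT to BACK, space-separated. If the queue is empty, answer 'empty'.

enqueue(99): [99]
enqueue(19): [99, 19]
dequeue(): [19]
enqueue(90): [19, 90]
enqueue(75): [19, 90, 75]
enqueue(85): [19, 90, 75, 85]

Answer: 19 90 75 85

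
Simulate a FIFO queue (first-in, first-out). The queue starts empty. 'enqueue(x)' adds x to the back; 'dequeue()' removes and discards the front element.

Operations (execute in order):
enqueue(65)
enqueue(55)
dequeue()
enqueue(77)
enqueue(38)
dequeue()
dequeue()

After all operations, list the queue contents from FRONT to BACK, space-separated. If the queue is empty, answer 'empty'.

Answer: 38

Derivation:
enqueue(65): [65]
enqueue(55): [65, 55]
dequeue(): [55]
enqueue(77): [55, 77]
enqueue(38): [55, 77, 38]
dequeue(): [77, 38]
dequeue(): [38]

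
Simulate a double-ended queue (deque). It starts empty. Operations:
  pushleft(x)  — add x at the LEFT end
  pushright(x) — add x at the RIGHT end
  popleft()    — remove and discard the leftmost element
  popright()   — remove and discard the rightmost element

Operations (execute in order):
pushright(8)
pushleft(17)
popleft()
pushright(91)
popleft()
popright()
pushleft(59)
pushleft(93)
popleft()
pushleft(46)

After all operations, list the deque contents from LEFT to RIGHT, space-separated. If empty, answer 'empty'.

pushright(8): [8]
pushleft(17): [17, 8]
popleft(): [8]
pushright(91): [8, 91]
popleft(): [91]
popright(): []
pushleft(59): [59]
pushleft(93): [93, 59]
popleft(): [59]
pushleft(46): [46, 59]

Answer: 46 59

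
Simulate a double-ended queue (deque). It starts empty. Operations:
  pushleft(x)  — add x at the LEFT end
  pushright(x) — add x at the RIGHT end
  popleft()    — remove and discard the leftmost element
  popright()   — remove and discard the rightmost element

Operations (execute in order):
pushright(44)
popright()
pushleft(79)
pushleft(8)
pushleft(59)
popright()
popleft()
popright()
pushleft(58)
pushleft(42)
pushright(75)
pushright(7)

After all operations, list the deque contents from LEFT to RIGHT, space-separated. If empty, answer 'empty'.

Answer: 42 58 75 7

Derivation:
pushright(44): [44]
popright(): []
pushleft(79): [79]
pushleft(8): [8, 79]
pushleft(59): [59, 8, 79]
popright(): [59, 8]
popleft(): [8]
popright(): []
pushleft(58): [58]
pushleft(42): [42, 58]
pushright(75): [42, 58, 75]
pushright(7): [42, 58, 75, 7]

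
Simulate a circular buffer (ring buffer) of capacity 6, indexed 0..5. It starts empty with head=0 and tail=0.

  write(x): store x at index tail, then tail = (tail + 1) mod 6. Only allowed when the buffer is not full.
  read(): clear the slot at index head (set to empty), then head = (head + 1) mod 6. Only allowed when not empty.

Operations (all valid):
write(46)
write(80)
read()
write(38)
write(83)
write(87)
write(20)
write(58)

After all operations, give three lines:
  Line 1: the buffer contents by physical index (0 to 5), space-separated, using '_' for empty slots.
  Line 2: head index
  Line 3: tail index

write(46): buf=[46 _ _ _ _ _], head=0, tail=1, size=1
write(80): buf=[46 80 _ _ _ _], head=0, tail=2, size=2
read(): buf=[_ 80 _ _ _ _], head=1, tail=2, size=1
write(38): buf=[_ 80 38 _ _ _], head=1, tail=3, size=2
write(83): buf=[_ 80 38 83 _ _], head=1, tail=4, size=3
write(87): buf=[_ 80 38 83 87 _], head=1, tail=5, size=4
write(20): buf=[_ 80 38 83 87 20], head=1, tail=0, size=5
write(58): buf=[58 80 38 83 87 20], head=1, tail=1, size=6

Answer: 58 80 38 83 87 20
1
1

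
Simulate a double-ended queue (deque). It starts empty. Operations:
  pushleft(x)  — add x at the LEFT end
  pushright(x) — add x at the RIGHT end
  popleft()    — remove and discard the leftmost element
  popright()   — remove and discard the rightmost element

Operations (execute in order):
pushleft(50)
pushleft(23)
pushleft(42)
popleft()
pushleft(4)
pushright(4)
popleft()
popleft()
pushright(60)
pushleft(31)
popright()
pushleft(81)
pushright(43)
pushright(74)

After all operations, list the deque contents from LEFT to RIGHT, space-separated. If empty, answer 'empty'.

Answer: 81 31 50 4 43 74

Derivation:
pushleft(50): [50]
pushleft(23): [23, 50]
pushleft(42): [42, 23, 50]
popleft(): [23, 50]
pushleft(4): [4, 23, 50]
pushright(4): [4, 23, 50, 4]
popleft(): [23, 50, 4]
popleft(): [50, 4]
pushright(60): [50, 4, 60]
pushleft(31): [31, 50, 4, 60]
popright(): [31, 50, 4]
pushleft(81): [81, 31, 50, 4]
pushright(43): [81, 31, 50, 4, 43]
pushright(74): [81, 31, 50, 4, 43, 74]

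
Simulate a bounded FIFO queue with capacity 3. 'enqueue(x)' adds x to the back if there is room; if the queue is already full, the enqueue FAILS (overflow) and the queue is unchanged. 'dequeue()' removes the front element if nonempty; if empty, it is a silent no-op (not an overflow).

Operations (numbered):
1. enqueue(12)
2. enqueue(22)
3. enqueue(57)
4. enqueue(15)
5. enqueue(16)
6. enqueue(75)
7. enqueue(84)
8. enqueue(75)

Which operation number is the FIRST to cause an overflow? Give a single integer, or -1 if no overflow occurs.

1. enqueue(12): size=1
2. enqueue(22): size=2
3. enqueue(57): size=3
4. enqueue(15): size=3=cap → OVERFLOW (fail)
5. enqueue(16): size=3=cap → OVERFLOW (fail)
6. enqueue(75): size=3=cap → OVERFLOW (fail)
7. enqueue(84): size=3=cap → OVERFLOW (fail)
8. enqueue(75): size=3=cap → OVERFLOW (fail)

Answer: 4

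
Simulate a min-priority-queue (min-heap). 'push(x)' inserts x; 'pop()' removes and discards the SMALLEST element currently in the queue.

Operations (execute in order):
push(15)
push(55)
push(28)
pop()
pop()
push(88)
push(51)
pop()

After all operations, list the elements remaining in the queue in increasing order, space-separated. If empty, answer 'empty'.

Answer: 55 88

Derivation:
push(15): heap contents = [15]
push(55): heap contents = [15, 55]
push(28): heap contents = [15, 28, 55]
pop() → 15: heap contents = [28, 55]
pop() → 28: heap contents = [55]
push(88): heap contents = [55, 88]
push(51): heap contents = [51, 55, 88]
pop() → 51: heap contents = [55, 88]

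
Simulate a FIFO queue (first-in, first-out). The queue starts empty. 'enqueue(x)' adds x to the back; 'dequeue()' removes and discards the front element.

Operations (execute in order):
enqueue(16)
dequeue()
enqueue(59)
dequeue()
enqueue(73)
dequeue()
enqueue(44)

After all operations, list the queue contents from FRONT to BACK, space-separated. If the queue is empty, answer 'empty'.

Answer: 44

Derivation:
enqueue(16): [16]
dequeue(): []
enqueue(59): [59]
dequeue(): []
enqueue(73): [73]
dequeue(): []
enqueue(44): [44]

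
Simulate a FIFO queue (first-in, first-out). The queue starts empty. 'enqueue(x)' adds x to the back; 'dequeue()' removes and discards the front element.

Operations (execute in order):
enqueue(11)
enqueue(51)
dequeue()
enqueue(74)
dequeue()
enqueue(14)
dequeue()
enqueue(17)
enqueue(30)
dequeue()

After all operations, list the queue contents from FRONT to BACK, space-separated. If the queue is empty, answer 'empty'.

Answer: 17 30

Derivation:
enqueue(11): [11]
enqueue(51): [11, 51]
dequeue(): [51]
enqueue(74): [51, 74]
dequeue(): [74]
enqueue(14): [74, 14]
dequeue(): [14]
enqueue(17): [14, 17]
enqueue(30): [14, 17, 30]
dequeue(): [17, 30]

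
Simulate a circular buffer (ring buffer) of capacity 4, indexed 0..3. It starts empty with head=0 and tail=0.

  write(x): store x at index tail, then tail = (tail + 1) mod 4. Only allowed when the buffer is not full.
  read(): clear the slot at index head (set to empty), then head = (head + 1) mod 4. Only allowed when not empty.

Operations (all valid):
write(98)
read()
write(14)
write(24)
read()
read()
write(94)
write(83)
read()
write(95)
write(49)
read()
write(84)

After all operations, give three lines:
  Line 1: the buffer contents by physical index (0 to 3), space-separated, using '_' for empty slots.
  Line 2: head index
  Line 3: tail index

Answer: _ 95 49 84
1
0

Derivation:
write(98): buf=[98 _ _ _], head=0, tail=1, size=1
read(): buf=[_ _ _ _], head=1, tail=1, size=0
write(14): buf=[_ 14 _ _], head=1, tail=2, size=1
write(24): buf=[_ 14 24 _], head=1, tail=3, size=2
read(): buf=[_ _ 24 _], head=2, tail=3, size=1
read(): buf=[_ _ _ _], head=3, tail=3, size=0
write(94): buf=[_ _ _ 94], head=3, tail=0, size=1
write(83): buf=[83 _ _ 94], head=3, tail=1, size=2
read(): buf=[83 _ _ _], head=0, tail=1, size=1
write(95): buf=[83 95 _ _], head=0, tail=2, size=2
write(49): buf=[83 95 49 _], head=0, tail=3, size=3
read(): buf=[_ 95 49 _], head=1, tail=3, size=2
write(84): buf=[_ 95 49 84], head=1, tail=0, size=3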